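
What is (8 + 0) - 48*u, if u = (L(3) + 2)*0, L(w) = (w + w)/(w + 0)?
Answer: 8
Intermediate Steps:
L(w) = 2 (L(w) = (2*w)/w = 2)
u = 0 (u = (2 + 2)*0 = 4*0 = 0)
(8 + 0) - 48*u = (8 + 0) - 48*0 = 8 + 0 = 8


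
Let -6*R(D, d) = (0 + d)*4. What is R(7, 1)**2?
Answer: 4/9 ≈ 0.44444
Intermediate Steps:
R(D, d) = -2*d/3 (R(D, d) = -(0 + d)*4/6 = -d*4/6 = -2*d/3)
R(7, 1)**2 = (-2/3*1)**2 = (-2/3)**2 = 4/9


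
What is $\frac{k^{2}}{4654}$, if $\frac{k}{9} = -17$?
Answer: $\frac{23409}{4654} \approx 5.0299$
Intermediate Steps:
$k = -153$ ($k = 9 \left(-17\right) = -153$)
$\frac{k^{2}}{4654} = \frac{\left(-153\right)^{2}}{4654} = 23409 \cdot \frac{1}{4654} = \frac{23409}{4654}$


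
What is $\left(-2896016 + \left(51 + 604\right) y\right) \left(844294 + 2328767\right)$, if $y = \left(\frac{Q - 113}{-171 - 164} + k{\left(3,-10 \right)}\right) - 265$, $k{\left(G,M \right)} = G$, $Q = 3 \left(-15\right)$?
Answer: $- \frac{652096540336884}{67} \approx -9.7328 \cdot 10^{12}$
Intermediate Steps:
$Q = -45$
$y = - \frac{87612}{335}$ ($y = \left(\frac{-45 - 113}{-171 - 164} + 3\right) - 265 = \left(- \frac{158}{-335} + 3\right) - 265 = \left(\left(-158\right) \left(- \frac{1}{335}\right) + 3\right) - 265 = \left(\frac{158}{335} + 3\right) - 265 = \frac{1163}{335} - 265 = - \frac{87612}{335} \approx -261.53$)
$\left(-2896016 + \left(51 + 604\right) y\right) \left(844294 + 2328767\right) = \left(-2896016 + \left(51 + 604\right) \left(- \frac{87612}{335}\right)\right) \left(844294 + 2328767\right) = \left(-2896016 + 655 \left(- \frac{87612}{335}\right)\right) 3173061 = \left(-2896016 - \frac{11477172}{67}\right) 3173061 = \left(- \frac{205510244}{67}\right) 3173061 = - \frac{652096540336884}{67}$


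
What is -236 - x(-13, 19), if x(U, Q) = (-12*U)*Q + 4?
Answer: -3204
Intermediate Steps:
x(U, Q) = 4 - 12*Q*U (x(U, Q) = -12*Q*U + 4 = 4 - 12*Q*U)
-236 - x(-13, 19) = -236 - (4 - 12*19*(-13)) = -236 - (4 + 2964) = -236 - 1*2968 = -236 - 2968 = -3204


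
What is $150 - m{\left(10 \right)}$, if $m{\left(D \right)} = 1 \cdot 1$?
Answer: $149$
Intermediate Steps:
$m{\left(D \right)} = 1$
$150 - m{\left(10 \right)} = 150 - 1 = 149$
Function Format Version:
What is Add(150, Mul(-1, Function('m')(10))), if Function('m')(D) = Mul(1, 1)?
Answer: 149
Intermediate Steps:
Function('m')(D) = 1
Add(150, Mul(-1, Function('m')(10))) = Add(150, Mul(-1, 1)) = Add(150, -1) = 149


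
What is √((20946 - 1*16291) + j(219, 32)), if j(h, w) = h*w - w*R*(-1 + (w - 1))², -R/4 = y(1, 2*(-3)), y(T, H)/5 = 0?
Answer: √11663 ≈ 108.00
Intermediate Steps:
y(T, H) = 0 (y(T, H) = 5*0 = 0)
R = 0 (R = -4*0 = 0)
j(h, w) = h*w (j(h, w) = h*w - w*0*(-1 + (w - 1))² = h*w - 0*(-1 + (-1 + w))² = h*w - 0*(-2 + w)² = h*w - 1*0 = h*w + 0 = h*w)
√((20946 - 1*16291) + j(219, 32)) = √((20946 - 1*16291) + 219*32) = √((20946 - 16291) + 7008) = √(4655 + 7008) = √11663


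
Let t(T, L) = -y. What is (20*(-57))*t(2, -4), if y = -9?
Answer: -10260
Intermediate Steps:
t(T, L) = 9 (t(T, L) = -1*(-9) = 9)
(20*(-57))*t(2, -4) = (20*(-57))*9 = -1140*9 = -10260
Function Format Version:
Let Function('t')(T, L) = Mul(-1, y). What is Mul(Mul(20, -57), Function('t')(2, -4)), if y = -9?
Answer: -10260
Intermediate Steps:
Function('t')(T, L) = 9 (Function('t')(T, L) = Mul(-1, -9) = 9)
Mul(Mul(20, -57), Function('t')(2, -4)) = Mul(Mul(20, -57), 9) = Mul(-1140, 9) = -10260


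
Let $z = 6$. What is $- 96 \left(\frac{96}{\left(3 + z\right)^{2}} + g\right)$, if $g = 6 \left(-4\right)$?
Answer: $\frac{19712}{9} \approx 2190.2$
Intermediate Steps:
$g = -24$
$- 96 \left(\frac{96}{\left(3 + z\right)^{2}} + g\right) = - 96 \left(\frac{96}{\left(3 + 6\right)^{2}} - 24\right) = - 96 \left(\frac{96}{9^{2}} - 24\right) = - 96 \left(\frac{96}{81} - 24\right) = - 96 \left(96 \cdot \frac{1}{81} - 24\right) = - 96 \left(\frac{32}{27} - 24\right) = \left(-96\right) \left(- \frac{616}{27}\right) = \frac{19712}{9}$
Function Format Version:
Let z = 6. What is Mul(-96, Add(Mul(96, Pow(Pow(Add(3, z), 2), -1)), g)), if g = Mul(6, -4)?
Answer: Rational(19712, 9) ≈ 2190.2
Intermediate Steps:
g = -24
Mul(-96, Add(Mul(96, Pow(Pow(Add(3, z), 2), -1)), g)) = Mul(-96, Add(Mul(96, Pow(Pow(Add(3, 6), 2), -1)), -24)) = Mul(-96, Add(Mul(96, Pow(Pow(9, 2), -1)), -24)) = Mul(-96, Add(Mul(96, Pow(81, -1)), -24)) = Mul(-96, Add(Mul(96, Rational(1, 81)), -24)) = Mul(-96, Add(Rational(32, 27), -24)) = Mul(-96, Rational(-616, 27)) = Rational(19712, 9)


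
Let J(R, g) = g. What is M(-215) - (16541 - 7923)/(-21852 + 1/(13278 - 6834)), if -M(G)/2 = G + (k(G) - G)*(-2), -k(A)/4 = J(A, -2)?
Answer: 186212021806/140814287 ≈ 1322.4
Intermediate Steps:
k(A) = 8 (k(A) = -4*(-2) = 8)
M(G) = 32 - 6*G (M(G) = -2*(G + (8 - G)*(-2)) = -2*(G + (-16 + 2*G)) = -2*(-16 + 3*G) = 32 - 6*G)
M(-215) - (16541 - 7923)/(-21852 + 1/(13278 - 6834)) = (32 - 6*(-215)) - (16541 - 7923)/(-21852 + 1/(13278 - 6834)) = (32 + 1290) - 8618/(-21852 + 1/6444) = 1322 - 8618/(-21852 + 1/6444) = 1322 - 8618/(-140814287/6444) = 1322 - 8618*(-6444)/140814287 = 1322 - 1*(-55534392/140814287) = 1322 + 55534392/140814287 = 186212021806/140814287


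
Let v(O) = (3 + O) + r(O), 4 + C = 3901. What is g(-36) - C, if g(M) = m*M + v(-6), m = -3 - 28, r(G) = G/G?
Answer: -2783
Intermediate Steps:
r(G) = 1
C = 3897 (C = -4 + 3901 = 3897)
v(O) = 4 + O (v(O) = (3 + O) + 1 = 4 + O)
m = -31
g(M) = -2 - 31*M (g(M) = -31*M + (4 - 6) = -31*M - 2 = -2 - 31*M)
g(-36) - C = (-2 - 31*(-36)) - 1*3897 = (-2 + 1116) - 3897 = 1114 - 3897 = -2783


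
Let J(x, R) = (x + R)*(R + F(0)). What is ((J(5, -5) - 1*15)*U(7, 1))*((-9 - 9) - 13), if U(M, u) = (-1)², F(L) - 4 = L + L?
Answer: 465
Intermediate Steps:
F(L) = 4 + 2*L (F(L) = 4 + (L + L) = 4 + 2*L)
U(M, u) = 1
J(x, R) = (4 + R)*(R + x) (J(x, R) = (x + R)*(R + (4 + 2*0)) = (R + x)*(R + (4 + 0)) = (R + x)*(R + 4) = (R + x)*(4 + R) = (4 + R)*(R + x))
((J(5, -5) - 1*15)*U(7, 1))*((-9 - 9) - 13) = ((((-5)² + 4*(-5) + 4*5 - 5*5) - 1*15)*1)*((-9 - 9) - 13) = (((25 - 20 + 20 - 25) - 15)*1)*(-18 - 13) = ((0 - 15)*1)*(-31) = -15*1*(-31) = -15*(-31) = 465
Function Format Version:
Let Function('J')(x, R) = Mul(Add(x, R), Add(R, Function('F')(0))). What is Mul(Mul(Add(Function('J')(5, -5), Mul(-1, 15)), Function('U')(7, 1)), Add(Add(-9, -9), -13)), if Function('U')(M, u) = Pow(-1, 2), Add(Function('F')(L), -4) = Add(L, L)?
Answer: 465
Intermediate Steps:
Function('F')(L) = Add(4, Mul(2, L)) (Function('F')(L) = Add(4, Add(L, L)) = Add(4, Mul(2, L)))
Function('U')(M, u) = 1
Function('J')(x, R) = Mul(Add(4, R), Add(R, x)) (Function('J')(x, R) = Mul(Add(x, R), Add(R, Add(4, Mul(2, 0)))) = Mul(Add(R, x), Add(R, Add(4, 0))) = Mul(Add(R, x), Add(R, 4)) = Mul(Add(R, x), Add(4, R)) = Mul(Add(4, R), Add(R, x)))
Mul(Mul(Add(Function('J')(5, -5), Mul(-1, 15)), Function('U')(7, 1)), Add(Add(-9, -9), -13)) = Mul(Mul(Add(Add(Pow(-5, 2), Mul(4, -5), Mul(4, 5), Mul(-5, 5)), Mul(-1, 15)), 1), Add(Add(-9, -9), -13)) = Mul(Mul(Add(Add(25, -20, 20, -25), -15), 1), Add(-18, -13)) = Mul(Mul(Add(0, -15), 1), -31) = Mul(Mul(-15, 1), -31) = Mul(-15, -31) = 465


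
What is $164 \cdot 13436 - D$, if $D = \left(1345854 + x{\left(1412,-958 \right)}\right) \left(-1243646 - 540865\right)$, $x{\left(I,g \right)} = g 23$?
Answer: $2362373555524$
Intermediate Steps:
$x{\left(I,g \right)} = 23 g$
$D = -2362371352020$ ($D = \left(1345854 + 23 \left(-958\right)\right) \left(-1243646 - 540865\right) = \left(1345854 - 22034\right) \left(-1243646 - 540865\right) = 1323820 \left(-1784511\right) = -2362371352020$)
$164 \cdot 13436 - D = 164 \cdot 13436 - -2362371352020 = 2203504 + 2362371352020 = 2362373555524$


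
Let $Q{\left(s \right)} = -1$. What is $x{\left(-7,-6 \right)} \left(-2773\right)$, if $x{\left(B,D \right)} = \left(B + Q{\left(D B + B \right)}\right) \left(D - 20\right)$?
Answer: $-576784$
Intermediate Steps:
$x{\left(B,D \right)} = \left(-1 + B\right) \left(-20 + D\right)$ ($x{\left(B,D \right)} = \left(B - 1\right) \left(D - 20\right) = \left(-1 + B\right) \left(-20 + D\right)$)
$x{\left(-7,-6 \right)} \left(-2773\right) = \left(20 - -6 - -140 - -42\right) \left(-2773\right) = \left(20 + 6 + 140 + 42\right) \left(-2773\right) = 208 \left(-2773\right) = -576784$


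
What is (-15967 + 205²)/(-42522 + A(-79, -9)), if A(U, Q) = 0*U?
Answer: -4343/7087 ≈ -0.61281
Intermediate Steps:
A(U, Q) = 0
(-15967 + 205²)/(-42522 + A(-79, -9)) = (-15967 + 205²)/(-42522 + 0) = (-15967 + 42025)/(-42522) = 26058*(-1/42522) = -4343/7087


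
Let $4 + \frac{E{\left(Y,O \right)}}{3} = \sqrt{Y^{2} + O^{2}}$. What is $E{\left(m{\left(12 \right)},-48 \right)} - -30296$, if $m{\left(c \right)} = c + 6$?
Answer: $30284 + 18 \sqrt{73} \approx 30438.0$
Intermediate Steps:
$m{\left(c \right)} = 6 + c$
$E{\left(Y,O \right)} = -12 + 3 \sqrt{O^{2} + Y^{2}}$ ($E{\left(Y,O \right)} = -12 + 3 \sqrt{Y^{2} + O^{2}} = -12 + 3 \sqrt{O^{2} + Y^{2}}$)
$E{\left(m{\left(12 \right)},-48 \right)} - -30296 = \left(-12 + 3 \sqrt{\left(-48\right)^{2} + \left(6 + 12\right)^{2}}\right) - -30296 = \left(-12 + 3 \sqrt{2304 + 18^{2}}\right) + 30296 = \left(-12 + 3 \sqrt{2304 + 324}\right) + 30296 = \left(-12 + 3 \sqrt{2628}\right) + 30296 = \left(-12 + 3 \cdot 6 \sqrt{73}\right) + 30296 = \left(-12 + 18 \sqrt{73}\right) + 30296 = 30284 + 18 \sqrt{73}$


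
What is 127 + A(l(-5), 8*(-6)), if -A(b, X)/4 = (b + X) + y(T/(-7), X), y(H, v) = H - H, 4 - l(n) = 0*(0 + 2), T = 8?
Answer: 303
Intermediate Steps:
l(n) = 4 (l(n) = 4 - 0*(0 + 2) = 4 - 0*2 = 4 - 1*0 = 4 + 0 = 4)
y(H, v) = 0
A(b, X) = -4*X - 4*b (A(b, X) = -4*((b + X) + 0) = -4*((X + b) + 0) = -4*(X + b) = -4*X - 4*b)
127 + A(l(-5), 8*(-6)) = 127 + (-32*(-6) - 4*4) = 127 + (-4*(-48) - 16) = 127 + (192 - 16) = 127 + 176 = 303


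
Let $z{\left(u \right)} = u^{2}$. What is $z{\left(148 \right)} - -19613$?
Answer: $41517$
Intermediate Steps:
$z{\left(148 \right)} - -19613 = 148^{2} - -19613 = 21904 + 19613 = 41517$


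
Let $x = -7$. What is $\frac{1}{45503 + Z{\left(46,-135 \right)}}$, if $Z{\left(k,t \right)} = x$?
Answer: $\frac{1}{45496} \approx 2.198 \cdot 10^{-5}$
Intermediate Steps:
$Z{\left(k,t \right)} = -7$
$\frac{1}{45503 + Z{\left(46,-135 \right)}} = \frac{1}{45503 - 7} = \frac{1}{45496}$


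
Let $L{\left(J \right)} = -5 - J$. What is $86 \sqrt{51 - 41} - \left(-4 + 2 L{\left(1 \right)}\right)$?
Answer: $16 + 86 \sqrt{10} \approx 287.96$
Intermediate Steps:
$86 \sqrt{51 - 41} - \left(-4 + 2 L{\left(1 \right)}\right) = 86 \sqrt{51 - 41} - \left(-4 + 2 \left(-5 - 1\right)\right) = 86 \sqrt{10} - \left(-4 + 2 \left(-5 - 1\right)\right) = 86 \sqrt{10} + \left(4 - -12\right) = 86 \sqrt{10} + \left(4 + 12\right) = 86 \sqrt{10} + 16 = 16 + 86 \sqrt{10}$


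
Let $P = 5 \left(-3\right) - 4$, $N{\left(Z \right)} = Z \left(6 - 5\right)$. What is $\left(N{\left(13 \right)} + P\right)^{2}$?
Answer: $36$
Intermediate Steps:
$N{\left(Z \right)} = Z$ ($N{\left(Z \right)} = Z 1 = Z$)
$P = -19$ ($P = -15 - 4 = -19$)
$\left(N{\left(13 \right)} + P\right)^{2} = \left(13 - 19\right)^{2} = \left(-6\right)^{2} = 36$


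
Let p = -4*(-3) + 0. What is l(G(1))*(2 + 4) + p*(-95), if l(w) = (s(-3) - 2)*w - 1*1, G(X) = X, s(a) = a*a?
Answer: -1104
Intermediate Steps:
s(a) = a²
l(w) = -1 + 7*w (l(w) = ((-3)² - 2)*w - 1*1 = (9 - 2)*w - 1 = 7*w - 1 = -1 + 7*w)
p = 12 (p = 12 + 0 = 12)
l(G(1))*(2 + 4) + p*(-95) = (-1 + 7*1)*(2 + 4) + 12*(-95) = (-1 + 7)*6 - 1140 = 6*6 - 1140 = 36 - 1140 = -1104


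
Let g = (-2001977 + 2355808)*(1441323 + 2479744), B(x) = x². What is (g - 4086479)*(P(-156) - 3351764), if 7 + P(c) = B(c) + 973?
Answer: -4615103344833241476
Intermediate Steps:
g = 1387395057677 (g = 353831*3921067 = 1387395057677)
P(c) = 966 + c² (P(c) = -7 + (c² + 973) = -7 + (973 + c²) = 966 + c²)
(g - 4086479)*(P(-156) - 3351764) = (1387395057677 - 4086479)*((966 + (-156)²) - 3351764) = 1387390971198*((966 + 24336) - 3351764) = 1387390971198*(25302 - 3351764) = 1387390971198*(-3326462) = -4615103344833241476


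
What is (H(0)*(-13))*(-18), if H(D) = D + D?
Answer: 0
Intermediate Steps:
H(D) = 2*D
(H(0)*(-13))*(-18) = ((2*0)*(-13))*(-18) = (0*(-13))*(-18) = 0*(-18) = 0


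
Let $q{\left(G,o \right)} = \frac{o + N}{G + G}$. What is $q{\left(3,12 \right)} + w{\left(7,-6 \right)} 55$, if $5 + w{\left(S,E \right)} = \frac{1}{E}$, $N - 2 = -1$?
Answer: $-282$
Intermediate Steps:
$N = 1$ ($N = 2 - 1 = 1$)
$q{\left(G,o \right)} = \frac{1 + o}{2 G}$ ($q{\left(G,o \right)} = \frac{o + 1}{G + G} = \frac{1 + o}{2 G}$)
$w{\left(S,E \right)} = -5 + \frac{1}{E}$
$q{\left(3,12 \right)} + w{\left(7,-6 \right)} 55 = \frac{1 + 12}{2 \cdot 3} + \left(-5 + \frac{1}{-6}\right) 55 = \frac{1}{2} \cdot \frac{1}{3} \cdot 13 + \left(-5 - \frac{1}{6}\right) 55 = \frac{13}{6} - \frac{1705}{6} = -282$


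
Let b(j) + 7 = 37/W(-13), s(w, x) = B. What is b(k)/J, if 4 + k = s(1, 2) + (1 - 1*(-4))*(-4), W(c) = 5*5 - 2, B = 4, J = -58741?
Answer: 124/1351043 ≈ 9.1781e-5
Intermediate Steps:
s(w, x) = 4
W(c) = 23 (W(c) = 25 - 2 = 23)
k = -20 (k = -4 + (4 + (1 - 1*(-4))*(-4)) = -4 + (4 + (1 + 4)*(-4)) = -4 + (4 + 5*(-4)) = -4 + (4 - 20) = -4 - 16 = -20)
b(j) = -124/23 (b(j) = -7 + 37/23 = -124/23)
b(k)/J = -124/23/(-58741) = -124/23*(-1/58741) = 124/1351043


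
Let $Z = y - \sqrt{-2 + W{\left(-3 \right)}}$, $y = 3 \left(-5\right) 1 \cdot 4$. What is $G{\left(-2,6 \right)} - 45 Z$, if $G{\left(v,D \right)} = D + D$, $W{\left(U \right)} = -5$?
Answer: $2712 + 45 i \sqrt{7} \approx 2712.0 + 119.06 i$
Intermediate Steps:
$G{\left(v,D \right)} = 2 D$
$y = -60$ ($y = \left(-15\right) 4 = -60$)
$Z = -60 - i \sqrt{7}$ ($Z = -60 - \sqrt{-2 - 5} = -60 - \sqrt{-7} = -60 - i \sqrt{7} \approx -60.0 - 2.6458 i$)
$G{\left(-2,6 \right)} - 45 Z = 2 \cdot 6 - 45 \left(-60 - i \sqrt{7}\right) = 12 + \left(2700 + 45 i \sqrt{7}\right) = 2712 + 45 i \sqrt{7}$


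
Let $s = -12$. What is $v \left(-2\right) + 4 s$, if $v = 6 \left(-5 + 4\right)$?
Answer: $-36$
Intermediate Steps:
$v = -6$ ($v = 6 \left(-1\right) = -6$)
$v \left(-2\right) + 4 s = \left(-6\right) \left(-2\right) + 4 \left(-12\right) = 12 - 48 = -36$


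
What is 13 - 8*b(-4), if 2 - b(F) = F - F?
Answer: -3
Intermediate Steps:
b(F) = 2 (b(F) = 2 - (F - F) = 2 - 1*0 = 2 + 0 = 2)
13 - 8*b(-4) = 13 - 8*2 = 13 - 16 = -3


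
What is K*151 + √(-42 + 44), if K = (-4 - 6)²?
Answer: 15100 + √2 ≈ 15101.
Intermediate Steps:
K = 100 (K = (-10)² = 100)
K*151 + √(-42 + 44) = 100*151 + √(-42 + 44) = 15100 + √2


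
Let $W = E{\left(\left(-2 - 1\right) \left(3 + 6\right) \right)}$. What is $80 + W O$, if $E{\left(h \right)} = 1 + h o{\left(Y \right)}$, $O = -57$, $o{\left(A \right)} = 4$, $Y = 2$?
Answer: $6179$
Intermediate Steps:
$E{\left(h \right)} = 1 + 4 h$ ($E{\left(h \right)} = 1 + h 4 = 1 + 4 h$)
$W = -107$ ($W = 1 + 4 \left(-2 - 1\right) \left(3 + 6\right) = 1 + 4 \left(\left(-3\right) 9\right) = 1 + 4 \left(-27\right) = 1 - 108 = -107$)
$80 + W O = 80 - -6099 = 80 + 6099 = 6179$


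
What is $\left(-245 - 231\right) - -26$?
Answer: $-450$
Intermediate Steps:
$\left(-245 - 231\right) - -26 = -476 + 26 = -450$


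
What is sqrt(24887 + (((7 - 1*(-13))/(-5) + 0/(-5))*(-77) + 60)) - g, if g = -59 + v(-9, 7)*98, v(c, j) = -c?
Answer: -823 + sqrt(25255) ≈ -664.08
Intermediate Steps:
g = 823 (g = -59 - 1*(-9)*98 = -59 + 9*98 = -59 + 882 = 823)
sqrt(24887 + (((7 - 1*(-13))/(-5) + 0/(-5))*(-77) + 60)) - g = sqrt(24887 + (((7 - 1*(-13))/(-5) + 0/(-5))*(-77) + 60)) - 1*823 = sqrt(24887 + (((7 + 13)*(-1/5) + 0*(-1/5))*(-77) + 60)) - 823 = sqrt(24887 + ((20*(-1/5) + 0)*(-77) + 60)) - 823 = sqrt(24887 + ((-4 + 0)*(-77) + 60)) - 823 = sqrt(24887 + (-4*(-77) + 60)) - 823 = sqrt(24887 + (308 + 60)) - 823 = sqrt(24887 + 368) - 823 = sqrt(25255) - 823 = -823 + sqrt(25255)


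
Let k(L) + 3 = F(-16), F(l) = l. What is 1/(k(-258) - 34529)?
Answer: -1/34548 ≈ -2.8945e-5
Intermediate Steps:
k(L) = -19 (k(L) = -3 - 16 = -19)
1/(k(-258) - 34529) = 1/(-19 - 34529) = 1/(-34548) = -1/34548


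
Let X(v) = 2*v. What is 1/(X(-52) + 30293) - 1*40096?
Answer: -1210458143/30189 ≈ -40096.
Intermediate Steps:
1/(X(-52) + 30293) - 1*40096 = 1/(2*(-52) + 30293) - 1*40096 = 1/(-104 + 30293) - 40096 = 1/30189 - 40096 = -1210458143/30189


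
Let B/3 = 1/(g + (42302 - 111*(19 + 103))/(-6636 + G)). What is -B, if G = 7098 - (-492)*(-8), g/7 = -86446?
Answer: 5211/1051111294 ≈ 4.9576e-6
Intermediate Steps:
g = -605122 (g = 7*(-86446) = -605122)
G = 3162 (G = 7098 - 1*3936 = 7098 - 3936 = 3162)
B = -5211/1051111294 (B = 3/(-605122 + (42302 - 111*(19 + 103))/(-6636 + 3162)) = 3/(-605122 + (42302 - 111*122)/(-3474)) = 3/(-605122 + (42302 - 13542)*(-1/3474)) = 3/(-605122 + 28760*(-1/3474)) = 3/(-605122 - 14380/1737) = 3/(-1051111294/1737) = 3*(-1737/1051111294) = -5211/1051111294 ≈ -4.9576e-6)
-B = -1*(-5211/1051111294) = 5211/1051111294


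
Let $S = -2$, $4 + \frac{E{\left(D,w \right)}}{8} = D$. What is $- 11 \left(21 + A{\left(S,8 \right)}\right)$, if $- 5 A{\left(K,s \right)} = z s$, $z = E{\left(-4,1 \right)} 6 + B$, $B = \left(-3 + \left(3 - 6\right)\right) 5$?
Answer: $- \frac{37587}{5} \approx -7517.4$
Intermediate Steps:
$E{\left(D,w \right)} = -32 + 8 D$
$B = -30$ ($B = \left(-3 + \left(3 - 6\right)\right) 5 = \left(-3 - 3\right) 5 = \left(-6\right) 5 = -30$)
$z = -414$ ($z = \left(-32 + 8 \left(-4\right)\right) 6 - 30 = \left(-32 - 32\right) 6 - 30 = \left(-64\right) 6 - 30 = -384 - 30 = -414$)
$A{\left(K,s \right)} = \frac{414 s}{5}$ ($A{\left(K,s \right)} = - \frac{\left(-414\right) s}{5} = \frac{414 s}{5}$)
$- 11 \left(21 + A{\left(S,8 \right)}\right) = - 11 \left(21 + \frac{414}{5} \cdot 8\right) = - 11 \left(21 + \frac{3312}{5}\right) = \left(-11\right) \frac{3417}{5} = - \frac{37587}{5}$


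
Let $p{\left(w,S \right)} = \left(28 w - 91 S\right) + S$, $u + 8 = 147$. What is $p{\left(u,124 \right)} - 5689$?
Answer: $-12957$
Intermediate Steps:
$u = 139$ ($u = -8 + 147 = 139$)
$p{\left(w,S \right)} = - 90 S + 28 w$ ($p{\left(w,S \right)} = \left(- 91 S + 28 w\right) + S = - 90 S + 28 w$)
$p{\left(u,124 \right)} - 5689 = \left(\left(-90\right) 124 + 28 \cdot 139\right) - 5689 = \left(-11160 + 3892\right) - 5689 = -7268 - 5689 = -12957$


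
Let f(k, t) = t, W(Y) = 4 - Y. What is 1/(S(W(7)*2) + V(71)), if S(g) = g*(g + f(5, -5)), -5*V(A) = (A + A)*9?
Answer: -5/948 ≈ -0.0052743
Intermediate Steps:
V(A) = -18*A/5 (V(A) = -(A + A)*9/5 = -2*A*9/5 = -18*A/5)
S(g) = g*(-5 + g) (S(g) = g*(g - 5) = g*(-5 + g))
1/(S(W(7)*2) + V(71)) = 1/(((4 - 1*7)*2)*(-5 + (4 - 1*7)*2) - 18/5*71) = 1/(((4 - 7)*2)*(-5 + (4 - 7)*2) - 1278/5) = 1/((-3*2)*(-5 - 3*2) - 1278/5) = 1/(-6*(-5 - 6) - 1278/5) = 1/(-6*(-11) - 1278/5) = 1/(66 - 1278/5) = 1/(-948/5) = -5/948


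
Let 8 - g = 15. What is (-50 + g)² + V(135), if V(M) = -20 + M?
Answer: 3364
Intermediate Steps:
g = -7 (g = 8 - 1*15 = 8 - 15 = -7)
(-50 + g)² + V(135) = (-50 - 7)² + (-20 + 135) = (-57)² + 115 = 3249 + 115 = 3364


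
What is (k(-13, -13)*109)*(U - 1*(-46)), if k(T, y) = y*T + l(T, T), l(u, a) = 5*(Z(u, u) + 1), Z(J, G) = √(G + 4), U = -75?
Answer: -550014 - 47415*I ≈ -5.5001e+5 - 47415.0*I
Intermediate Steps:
Z(J, G) = √(4 + G)
l(u, a) = 5 + 5*√(4 + u) (l(u, a) = 5*(√(4 + u) + 1) = 5*(1 + √(4 + u)) = 5 + 5*√(4 + u))
k(T, y) = 5 + 5*√(4 + T) + T*y (k(T, y) = y*T + (5 + 5*√(4 + T)) = T*y + (5 + 5*√(4 + T)) = 5 + 5*√(4 + T) + T*y)
(k(-13, -13)*109)*(U - 1*(-46)) = ((5 + 5*√(4 - 13) - 13*(-13))*109)*(-75 - 1*(-46)) = ((5 + 5*√(-9) + 169)*109)*(-75 + 46) = ((5 + 5*(3*I) + 169)*109)*(-29) = ((5 + 15*I + 169)*109)*(-29) = ((174 + 15*I)*109)*(-29) = (18966 + 1635*I)*(-29) = -550014 - 47415*I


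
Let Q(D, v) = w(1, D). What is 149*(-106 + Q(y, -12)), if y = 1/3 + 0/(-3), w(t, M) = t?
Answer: -15645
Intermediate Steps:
y = 1/3 (y = 1*(1/3) + 0*(-1/3) = 1/3 + 0 = 1/3 ≈ 0.33333)
Q(D, v) = 1
149*(-106 + Q(y, -12)) = 149*(-106 + 1) = 149*(-105) = -15645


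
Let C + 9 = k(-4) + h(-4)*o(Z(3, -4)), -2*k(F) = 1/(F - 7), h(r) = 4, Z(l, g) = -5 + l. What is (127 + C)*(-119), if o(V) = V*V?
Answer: -350931/22 ≈ -15951.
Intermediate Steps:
o(V) = V²
k(F) = -1/(2*(-7 + F)) (k(F) = -1/(2*(F - 7)) = -1/(2*(-7 + F)))
C = 155/22 (C = -9 + (-1/(-14 + 2*(-4)) + 4*(-5 + 3)²) = -9 + (-1/(-14 - 8) + 4*(-2)²) = -9 + (-1/(-22) + 4*4) = -9 + (-1*(-1/22) + 16) = -9 + (1/22 + 16) = -9 + 353/22 = 155/22 ≈ 7.0455)
(127 + C)*(-119) = (127 + 155/22)*(-119) = (2949/22)*(-119) = -350931/22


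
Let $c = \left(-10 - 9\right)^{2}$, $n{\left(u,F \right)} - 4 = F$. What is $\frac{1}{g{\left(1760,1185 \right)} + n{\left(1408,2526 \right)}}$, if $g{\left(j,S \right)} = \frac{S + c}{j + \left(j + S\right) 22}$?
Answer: $\frac{33275}{84186523} \approx 0.00039525$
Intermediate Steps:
$n{\left(u,F \right)} = 4 + F$
$c = 361$ ($c = \left(-19\right)^{2} = 361$)
$g{\left(j,S \right)} = \frac{361 + S}{22 S + 23 j}$ ($g{\left(j,S \right)} = \frac{S + 361}{j + \left(j + S\right) 22} = \frac{361 + S}{j + \left(S + j\right) 22} = \frac{361 + S}{j + \left(22 S + 22 j\right)} = \frac{361 + S}{22 S + 23 j}$)
$\frac{1}{g{\left(1760,1185 \right)} + n{\left(1408,2526 \right)}} = \frac{1}{\frac{361 + 1185}{22 \cdot 1185 + 23 \cdot 1760} + \left(4 + 2526\right)} = \frac{1}{\frac{1}{26070 + 40480} \cdot 1546 + 2530} = \frac{1}{\frac{1}{66550} \cdot 1546 + 2530} = \frac{1}{\frac{773}{33275} + 2530} = \frac{1}{\frac{84186523}{33275}} = \frac{33275}{84186523}$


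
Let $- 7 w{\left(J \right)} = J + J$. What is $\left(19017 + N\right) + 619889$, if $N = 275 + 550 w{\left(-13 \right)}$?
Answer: $\frac{4488567}{7} \approx 6.4122 \cdot 10^{5}$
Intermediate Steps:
$w{\left(J \right)} = - \frac{2 J}{7}$ ($w{\left(J \right)} = - \frac{J + J}{7} = - \frac{2 J}{7}$)
$N = \frac{16225}{7}$ ($N = 275 + 550 \left(\left(- \frac{2}{7}\right) \left(-13\right)\right) = 275 + 550 \cdot \frac{26}{7} = 275 + \frac{14300}{7} = \frac{16225}{7} \approx 2317.9$)
$\left(19017 + N\right) + 619889 = \left(19017 + \frac{16225}{7}\right) + 619889 = \frac{149344}{7} + 619889 = \frac{4488567}{7}$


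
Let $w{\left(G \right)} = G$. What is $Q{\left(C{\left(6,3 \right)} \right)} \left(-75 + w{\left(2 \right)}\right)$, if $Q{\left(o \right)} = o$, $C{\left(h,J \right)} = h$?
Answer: $-438$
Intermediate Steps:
$Q{\left(C{\left(6,3 \right)} \right)} \left(-75 + w{\left(2 \right)}\right) = 6 \left(-75 + 2\right) = 6 \left(-73\right) = -438$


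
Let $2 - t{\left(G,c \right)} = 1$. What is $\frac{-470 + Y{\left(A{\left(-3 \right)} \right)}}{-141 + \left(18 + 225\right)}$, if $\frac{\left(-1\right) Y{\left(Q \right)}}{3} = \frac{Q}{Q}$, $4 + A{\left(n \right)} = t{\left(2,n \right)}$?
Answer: $- \frac{473}{102} \approx -4.6373$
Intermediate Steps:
$t{\left(G,c \right)} = 1$ ($t{\left(G,c \right)} = 2 - 1 = 1$)
$A{\left(n \right)} = -3$ ($A{\left(n \right)} = -4 + 1 = -3$)
$Y{\left(Q \right)} = -3$ ($Y{\left(Q \right)} = - 3 \frac{Q}{Q} = \left(-3\right) 1 = -3$)
$\frac{-470 + Y{\left(A{\left(-3 \right)} \right)}}{-141 + \left(18 + 225\right)} = \frac{-470 - 3}{-141 + \left(18 + 225\right)} = - \frac{473}{-141 + 243} = - \frac{473}{102}$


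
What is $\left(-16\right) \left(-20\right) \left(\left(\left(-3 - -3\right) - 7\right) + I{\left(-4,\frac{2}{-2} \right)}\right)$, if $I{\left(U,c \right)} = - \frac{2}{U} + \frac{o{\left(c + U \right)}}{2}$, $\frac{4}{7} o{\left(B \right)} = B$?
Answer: $-3480$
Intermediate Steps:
$o{\left(B \right)} = \frac{7 B}{4}$
$I{\left(U,c \right)} = - \frac{2}{U} + \frac{7 U}{8} + \frac{7 c}{8}$ ($I{\left(U,c \right)} = - \frac{2}{U} + \frac{\frac{7}{4} \left(c + U\right)}{2} = - \frac{2}{U} + \frac{7 \left(U + c\right)}{4} \cdot \frac{1}{2} = - \frac{2}{U} + \left(\frac{7 U}{4} + \frac{7 c}{4}\right) \frac{1}{2} = - \frac{2}{U} + \left(\frac{7 U}{8} + \frac{7 c}{8}\right) = - \frac{2}{U} + \frac{7 U}{8} + \frac{7 c}{8}$)
$\left(-16\right) \left(-20\right) \left(\left(\left(-3 - -3\right) - 7\right) + I{\left(-4,\frac{2}{-2} \right)}\right) = \left(-16\right) \left(-20\right) \left(\left(\left(-3 - -3\right) - 7\right) + \frac{-16 + 7 \left(-4\right) \left(-4 + \frac{2}{-2}\right)}{8 \left(-4\right)}\right) = 320 \left(\left(\left(-3 + 3\right) - 7\right) + \frac{1}{8} \left(- \frac{1}{4}\right) \left(-16 + 7 \left(-4\right) \left(-4 + 2 \left(- \frac{1}{2}\right)\right)\right)\right) = 320 \left(\left(0 - 7\right) + \frac{1}{8} \left(- \frac{1}{4}\right) \left(-16 + 7 \left(-4\right) \left(-4 - 1\right)\right)\right) = 320 \left(-7 + \frac{1}{8} \left(- \frac{1}{4}\right) \left(-16 + 7 \left(-4\right) \left(-5\right)\right)\right) = 320 \left(-7 + \frac{1}{8} \left(- \frac{1}{4}\right) \left(-16 + 140\right)\right) = 320 \left(-7 + \frac{1}{8} \left(- \frac{1}{4}\right) 124\right) = 320 \left(-7 - \frac{31}{8}\right) = 320 \left(- \frac{87}{8}\right) = -3480$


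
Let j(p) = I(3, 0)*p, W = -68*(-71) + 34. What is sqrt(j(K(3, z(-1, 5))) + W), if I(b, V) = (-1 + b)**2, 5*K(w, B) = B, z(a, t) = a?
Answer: sqrt(121530)/5 ≈ 69.722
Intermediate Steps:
K(w, B) = B/5
W = 4862 (W = 4828 + 34 = 4862)
j(p) = 4*p (j(p) = (-1 + 3)**2*p = 2**2*p = 4*p)
sqrt(j(K(3, z(-1, 5))) + W) = sqrt(4*((1/5)*(-1)) + 4862) = sqrt(4*(-1/5) + 4862) = sqrt(-4/5 + 4862) = sqrt(24306/5) = sqrt(121530)/5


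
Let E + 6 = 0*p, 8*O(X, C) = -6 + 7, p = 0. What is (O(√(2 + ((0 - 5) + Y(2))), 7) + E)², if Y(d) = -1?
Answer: 2209/64 ≈ 34.516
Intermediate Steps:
O(X, C) = ⅛ (O(X, C) = (-6 + 7)/8 = (⅛)*1 = ⅛)
E = -6 (E = -6 + 0*0 = -6 + 0 = -6)
(O(√(2 + ((0 - 5) + Y(2))), 7) + E)² = (⅛ - 6)² = (-47/8)² = 2209/64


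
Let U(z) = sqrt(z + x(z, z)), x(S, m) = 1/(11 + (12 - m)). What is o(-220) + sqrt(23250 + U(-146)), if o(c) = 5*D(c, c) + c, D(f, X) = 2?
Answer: -210 + sqrt(3929250 + 13*I*sqrt(24673))/13 ≈ -57.521 + 0.039621*I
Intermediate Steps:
x(S, m) = 1/(23 - m)
o(c) = 10 + c (o(c) = 5*2 + c = 10 + c)
U(z) = sqrt(z - 1/(-23 + z))
o(-220) + sqrt(23250 + U(-146)) = (10 - 220) + sqrt(23250 + sqrt((-1 - 146*(-23 - 146))/(-23 - 146))) = -210 + sqrt(23250 + sqrt((-1 - 146*(-169))/(-169))) = -210 + sqrt(23250 + sqrt(-(-1 + 24674)/169)) = -210 + sqrt(23250 + sqrt(-1/169*24673)) = -210 + sqrt(23250 + sqrt(-24673/169)) = -210 + sqrt(23250 + I*sqrt(24673)/13)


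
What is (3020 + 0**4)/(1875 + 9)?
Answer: 755/471 ≈ 1.6030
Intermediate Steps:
(3020 + 0**4)/(1875 + 9) = (3020 + 0)/1884 = 3020*(1/1884) = 755/471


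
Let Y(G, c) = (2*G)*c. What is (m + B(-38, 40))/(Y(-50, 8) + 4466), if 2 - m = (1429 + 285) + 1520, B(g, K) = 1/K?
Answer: -43093/48880 ≈ -0.88161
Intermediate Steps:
m = -3232 (m = 2 - ((1429 + 285) + 1520) = 2 - (1714 + 1520) = 2 - 1*3234 = 2 - 3234 = -3232)
Y(G, c) = 2*G*c
(m + B(-38, 40))/(Y(-50, 8) + 4466) = (-3232 + 1/40)/(2*(-50)*8 + 4466) = (-3232 + 1/40)/(-800 + 4466) = -129279/40/3666 = -129279/40*1/3666 = -43093/48880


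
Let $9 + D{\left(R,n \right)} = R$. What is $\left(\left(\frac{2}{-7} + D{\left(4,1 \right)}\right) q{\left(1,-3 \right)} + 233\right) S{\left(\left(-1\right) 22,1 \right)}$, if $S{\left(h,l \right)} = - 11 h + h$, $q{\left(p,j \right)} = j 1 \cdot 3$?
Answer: $\frac{432080}{7} \approx 61726.0$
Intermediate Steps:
$D{\left(R,n \right)} = -9 + R$
$q{\left(p,j \right)} = 3 j$ ($q{\left(p,j \right)} = j 3 = 3 j$)
$S{\left(h,l \right)} = - 10 h$
$\left(\left(\frac{2}{-7} + D{\left(4,1 \right)}\right) q{\left(1,-3 \right)} + 233\right) S{\left(\left(-1\right) 22,1 \right)} = \left(\left(\frac{2}{-7} + \left(-9 + 4\right)\right) 3 \left(-3\right) + 233\right) \left(- 10 \left(\left(-1\right) 22\right)\right) = \left(\left(2 \left(- \frac{1}{7}\right) - 5\right) \left(-9\right) + 233\right) \left(\left(-10\right) \left(-22\right)\right) = \left(\left(- \frac{2}{7} - 5\right) \left(-9\right) + 233\right) 220 = \left(\left(- \frac{37}{7}\right) \left(-9\right) + 233\right) 220 = \left(\frac{333}{7} + 233\right) 220 = \frac{1964}{7} \cdot 220 = \frac{432080}{7}$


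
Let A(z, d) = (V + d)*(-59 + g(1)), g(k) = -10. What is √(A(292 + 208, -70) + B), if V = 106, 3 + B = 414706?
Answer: √412219 ≈ 642.04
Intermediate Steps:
B = 414703 (B = -3 + 414706 = 414703)
A(z, d) = -7314 - 69*d (A(z, d) = (106 + d)*(-59 - 10) = (106 + d)*(-69) = -7314 - 69*d)
√(A(292 + 208, -70) + B) = √((-7314 - 69*(-70)) + 414703) = √((-7314 + 4830) + 414703) = √(-2484 + 414703) = √412219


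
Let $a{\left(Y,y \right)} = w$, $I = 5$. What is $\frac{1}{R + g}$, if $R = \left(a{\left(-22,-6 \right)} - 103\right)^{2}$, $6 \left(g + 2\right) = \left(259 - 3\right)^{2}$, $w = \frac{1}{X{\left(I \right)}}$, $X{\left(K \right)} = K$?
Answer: $\frac{75}{1611638} \approx 4.6537 \cdot 10^{-5}$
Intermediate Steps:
$w = \frac{1}{5} \approx 0.2$
$g = \frac{32762}{3}$ ($g = -2 + \frac{\left(259 - 3\right)^{2}}{6} = -2 + \frac{256^{2}}{6} = -2 + \frac{1}{6} \cdot 65536 = -2 + \frac{32768}{3} = \frac{32762}{3} \approx 10921.0$)
$a{\left(Y,y \right)} = \frac{1}{5}$
$R = \frac{264196}{25}$ ($R = \left(\frac{1}{5} - 103\right)^{2} = \left(- \frac{514}{5}\right)^{2} = \frac{264196}{25} \approx 10568.0$)
$\frac{1}{R + g} = \frac{1}{\frac{264196}{25} + \frac{32762}{3}} = \frac{1}{\frac{1611638}{75}} = \frac{75}{1611638}$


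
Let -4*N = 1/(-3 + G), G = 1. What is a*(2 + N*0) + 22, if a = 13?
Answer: 48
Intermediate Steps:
N = ⅛ (N = -1/(4*(-3 + 1)) = -¼/(-2) = -¼*(-½) = ⅛ ≈ 0.12500)
a*(2 + N*0) + 22 = 13*(2 + (⅛)*0) + 22 = 13*(2 + 0) + 22 = 13*2 + 22 = 26 + 22 = 48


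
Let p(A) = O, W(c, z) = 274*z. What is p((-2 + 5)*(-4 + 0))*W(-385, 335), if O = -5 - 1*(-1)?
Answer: -367160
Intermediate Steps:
O = -4 (O = -5 + 1 = -4)
p(A) = -4
p((-2 + 5)*(-4 + 0))*W(-385, 335) = -1096*335 = -4*91790 = -367160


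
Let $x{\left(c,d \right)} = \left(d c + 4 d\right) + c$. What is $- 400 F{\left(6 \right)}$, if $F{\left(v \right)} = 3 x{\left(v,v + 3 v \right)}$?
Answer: $-295200$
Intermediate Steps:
$x{\left(c,d \right)} = c + 4 d + c d$ ($x{\left(c,d \right)} = \left(c d + 4 d\right) + c = \left(4 d + c d\right) + c = c + 4 d + c d$)
$F{\left(v \right)} = 12 v^{2} + 51 v$ ($F{\left(v \right)} = 3 \left(v + 4 \left(v + 3 v\right) + v \left(v + 3 v\right)\right) = 3 \left(v + 4 \cdot 4 v + v 4 v\right) = 3 \left(v + 16 v + 4 v^{2}\right) = 3 \left(4 v^{2} + 17 v\right) = 12 v^{2} + 51 v$)
$- 400 F{\left(6 \right)} = - 400 \cdot 3 \cdot 6 \left(17 + 4 \cdot 6\right) = - 400 \cdot 3 \cdot 6 \left(17 + 24\right) = - 400 \cdot 3 \cdot 6 \cdot 41 = \left(-400\right) 738 = -295200$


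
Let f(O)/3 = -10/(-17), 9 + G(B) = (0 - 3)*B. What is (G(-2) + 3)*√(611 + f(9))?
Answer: 0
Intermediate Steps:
G(B) = -9 - 3*B (G(B) = -9 + (0 - 3)*B = -9 - 3*B)
f(O) = 30/17 (f(O) = 3*(-10/(-17)) = 3*(-10*(-1/17)) = 3*(10/17) = 30/17)
(G(-2) + 3)*√(611 + f(9)) = ((-9 - 3*(-2)) + 3)*√(611 + 30/17) = ((-9 + 6) + 3)*√(10417/17) = (-3 + 3)*(√177089/17) = 0*(√177089/17) = 0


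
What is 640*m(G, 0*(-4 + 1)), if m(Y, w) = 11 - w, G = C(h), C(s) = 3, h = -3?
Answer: 7040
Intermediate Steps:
G = 3
640*m(G, 0*(-4 + 1)) = 640*(11 - 0*(-4 + 1)) = 640*(11 - 0*(-3)) = 640*(11 - 1*0) = 640*(11 + 0) = 640*11 = 7040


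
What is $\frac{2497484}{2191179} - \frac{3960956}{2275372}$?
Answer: $- \frac{749114610769}{1246436835897} \approx -0.601$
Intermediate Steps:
$\frac{2497484}{2191179} - \frac{3960956}{2275372} = 2497484 \cdot \frac{1}{2191179} - \frac{990239}{568843} = \frac{2497484}{2191179} - \frac{990239}{568843} = - \frac{749114610769}{1246436835897}$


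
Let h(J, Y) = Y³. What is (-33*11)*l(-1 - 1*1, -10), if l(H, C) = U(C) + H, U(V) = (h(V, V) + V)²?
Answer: -370295574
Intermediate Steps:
U(V) = (V + V³)² (U(V) = (V³ + V)² = (V + V³)²)
l(H, C) = H + C²*(1 + C²)² (l(H, C) = C²*(1 + C²)² + H = H + C²*(1 + C²)²)
(-33*11)*l(-1 - 1*1, -10) = (-33*11)*((-1 - 1*1) + (-10)²*(1 + (-10)²)²) = -363*((-1 - 1) + 100*(1 + 100)²) = -363*(-2 + 100*101²) = -363*(-2 + 100*10201) = -363*(-2 + 1020100) = -363*1020098 = -370295574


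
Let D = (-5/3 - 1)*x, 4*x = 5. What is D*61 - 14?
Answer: -652/3 ≈ -217.33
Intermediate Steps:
x = 5/4 (x = (¼)*5 = 5/4 ≈ 1.2500)
D = -10/3 (D = (-5/3 - 1)*(5/4) = -8/3*5/4 = -10/3 ≈ -3.3333)
D*61 - 14 = -10/3*61 - 14 = -610/3 - 14 = -652/3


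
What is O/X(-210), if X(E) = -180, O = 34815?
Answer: -2321/12 ≈ -193.42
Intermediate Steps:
O/X(-210) = 34815/(-180) = 34815*(-1/180) = -2321/12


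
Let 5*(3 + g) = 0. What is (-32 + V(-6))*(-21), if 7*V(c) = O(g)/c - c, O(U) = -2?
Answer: 653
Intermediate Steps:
g = -3 (g = -3 + (⅕)*0 = -3 + 0 = -3)
V(c) = -2/(7*c) - c/7 (V(c) = (-2/c - c)/7 = (-c - 2/c)/7 = -2/(7*c) - c/7)
(-32 + V(-6))*(-21) = (-32 + (⅐)*(-2 - 1*(-6)²)/(-6))*(-21) = (-32 + (⅐)*(-⅙)*(-2 - 1*36))*(-21) = (-32 + (⅐)*(-⅙)*(-2 - 36))*(-21) = (-32 + (⅐)*(-⅙)*(-38))*(-21) = (-32 + 19/21)*(-21) = -653/21*(-21) = 653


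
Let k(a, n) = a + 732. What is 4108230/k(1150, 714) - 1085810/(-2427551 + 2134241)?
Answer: 60351421786/27600471 ≈ 2186.6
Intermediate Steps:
k(a, n) = 732 + a
4108230/k(1150, 714) - 1085810/(-2427551 + 2134241) = 4108230/(732 + 1150) - 1085810/(-2427551 + 2134241) = 4108230/1882 - 1085810/(-293310) = 4108230*(1/1882) - 1085810*(-1/293310) = 2054115/941 + 108581/29331 = 60351421786/27600471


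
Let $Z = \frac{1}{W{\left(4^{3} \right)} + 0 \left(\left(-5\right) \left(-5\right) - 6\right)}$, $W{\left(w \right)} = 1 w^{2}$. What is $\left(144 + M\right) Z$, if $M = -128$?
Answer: $\frac{1}{256} \approx 0.0039063$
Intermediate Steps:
$W{\left(w \right)} = w^{2}$
$Z = \frac{1}{4096}$ ($Z = \frac{1}{\left(4^{3}\right)^{2} + 0 \left(\left(-5\right) \left(-5\right) - 6\right)} = \frac{1}{64^{2} + 0 \left(25 - 6\right)} = \frac{1}{4096 + 0 \cdot 19} = \frac{1}{4096 + 0} = \frac{1}{4096} \approx 0.00024414$)
$\left(144 + M\right) Z = \left(144 - 128\right) \frac{1}{4096} = 16 \cdot \frac{1}{4096} = \frac{1}{256}$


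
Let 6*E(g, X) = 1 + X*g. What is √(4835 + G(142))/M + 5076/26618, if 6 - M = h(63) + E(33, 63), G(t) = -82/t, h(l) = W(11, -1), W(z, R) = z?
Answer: 2538/13309 - 6*√6092581/74905 ≈ -0.0070176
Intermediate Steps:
h(l) = 11
E(g, X) = ⅙ + X*g/6 (E(g, X) = (1 + X*g)/6 = ⅙ + X*g/6)
M = -1055/3 (M = 6 - (11 + (⅙ + (⅙)*63*33)) = 6 - (11 + (⅙ + 693/2)) = 6 - (11 + 1040/3) = 6 - 1*1073/3 = 6 - 1073/3 = -1055/3 ≈ -351.67)
√(4835 + G(142))/M + 5076/26618 = √(4835 - 82/142)/(-1055/3) + 5076/26618 = √(4835 - 82*1/142)*(-3/1055) + 5076*(1/26618) = √(4835 - 41/71)*(-3/1055) + 2538/13309 = √(343244/71)*(-3/1055) + 2538/13309 = (2*√6092581/71)*(-3/1055) + 2538/13309 = -6*√6092581/74905 + 2538/13309 = 2538/13309 - 6*√6092581/74905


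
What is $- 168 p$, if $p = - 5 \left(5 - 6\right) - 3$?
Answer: $-336$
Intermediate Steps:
$p = 2$ ($p = - 5 \left(5 - 6\right) - 3 = \left(-5\right) \left(-1\right) - 3 = 5 - 3 = 2$)
$- 168 p = \left(-168\right) 2 = -336$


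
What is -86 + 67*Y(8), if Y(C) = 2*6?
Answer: 718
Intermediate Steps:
Y(C) = 12
-86 + 67*Y(8) = -86 + 67*12 = -86 + 804 = 718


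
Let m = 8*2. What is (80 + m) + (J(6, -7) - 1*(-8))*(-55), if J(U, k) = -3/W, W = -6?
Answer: -743/2 ≈ -371.50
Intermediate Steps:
J(U, k) = ½ (J(U, k) = -3/(-6) = -3*(-⅙) = ½)
m = 16
(80 + m) + (J(6, -7) - 1*(-8))*(-55) = (80 + 16) + (½ - 1*(-8))*(-55) = 96 + (½ + 8)*(-55) = 96 + (17/2)*(-55) = 96 - 935/2 = -743/2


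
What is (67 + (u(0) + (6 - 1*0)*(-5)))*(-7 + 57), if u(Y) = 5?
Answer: 2100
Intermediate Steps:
(67 + (u(0) + (6 - 1*0)*(-5)))*(-7 + 57) = (67 + (5 + (6 - 1*0)*(-5)))*(-7 + 57) = (67 + (5 + (6 + 0)*(-5)))*50 = (67 + (5 + 6*(-5)))*50 = (67 + (5 - 30))*50 = (67 - 25)*50 = 42*50 = 2100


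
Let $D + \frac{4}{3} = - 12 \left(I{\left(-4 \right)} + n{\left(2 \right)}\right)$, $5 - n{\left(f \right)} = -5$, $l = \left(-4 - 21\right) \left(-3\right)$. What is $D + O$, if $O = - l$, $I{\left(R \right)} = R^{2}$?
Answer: $- \frac{1165}{3} \approx -388.33$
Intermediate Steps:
$l = 75$ ($l = \left(-25\right) \left(-3\right) = 75$)
$n{\left(f \right)} = 10$ ($n{\left(f \right)} = 5 - -5 = 5 + 5 = 10$)
$D = - \frac{940}{3}$ ($D = - \frac{4}{3} - 12 \left(\left(-4\right)^{2} + 10\right) = - \frac{4}{3} - 12 \left(16 + 10\right) = - \frac{4}{3} - 312 = - \frac{940}{3} \approx -313.33$)
$O = -75$ ($O = \left(-1\right) 75 = -75$)
$D + O = - \frac{940}{3} - 75 = - \frac{1165}{3}$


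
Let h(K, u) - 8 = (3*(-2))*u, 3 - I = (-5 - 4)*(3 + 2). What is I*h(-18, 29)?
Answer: -7968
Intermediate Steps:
I = 48 (I = 3 - (-5 - 4)*(3 + 2) = 3 - (-9)*5 = 3 - 1*(-45) = 3 + 45 = 48)
h(K, u) = 8 - 6*u (h(K, u) = 8 + (3*(-2))*u = 8 - 6*u)
I*h(-18, 29) = 48*(8 - 6*29) = 48*(8 - 174) = 48*(-166) = -7968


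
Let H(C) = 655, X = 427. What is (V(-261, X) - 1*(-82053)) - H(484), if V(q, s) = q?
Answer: 81137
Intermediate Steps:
(V(-261, X) - 1*(-82053)) - H(484) = (-261 - 1*(-82053)) - 1*655 = (-261 + 82053) - 655 = 81792 - 655 = 81137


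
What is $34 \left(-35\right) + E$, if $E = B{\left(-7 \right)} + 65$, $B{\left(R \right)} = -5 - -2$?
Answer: $-1128$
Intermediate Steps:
$B{\left(R \right)} = -3$ ($B{\left(R \right)} = -5 + 2 = -3$)
$E = 62$ ($E = -3 + 65 = 62$)
$34 \left(-35\right) + E = 34 \left(-35\right) + 62 = -1190 + 62 = -1128$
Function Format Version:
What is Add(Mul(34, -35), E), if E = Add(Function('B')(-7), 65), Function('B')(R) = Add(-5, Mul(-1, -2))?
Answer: -1128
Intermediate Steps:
Function('B')(R) = -3 (Function('B')(R) = Add(-5, 2) = -3)
E = 62 (E = Add(-3, 65) = 62)
Add(Mul(34, -35), E) = Add(Mul(34, -35), 62) = Add(-1190, 62) = -1128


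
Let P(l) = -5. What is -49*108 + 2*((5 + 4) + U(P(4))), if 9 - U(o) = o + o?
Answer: -5236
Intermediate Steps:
U(o) = 9 - 2*o (U(o) = 9 - (o + o) = 9 - 2*o)
-49*108 + 2*((5 + 4) + U(P(4))) = -49*108 + 2*((5 + 4) + (9 - 2*(-5))) = -5292 + 2*(9 + (9 + 10)) = -5292 + 2*(9 + 19) = -5292 + 2*28 = -5292 + 56 = -5236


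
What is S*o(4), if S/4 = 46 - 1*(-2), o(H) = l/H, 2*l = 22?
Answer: 528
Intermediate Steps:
l = 11 (l = (1/2)*22 = 11)
o(H) = 11/H
S = 192 (S = 4*(46 - 1*(-2)) = 4*(46 + 2) = 4*48 = 192)
S*o(4) = 192*(11/4) = 528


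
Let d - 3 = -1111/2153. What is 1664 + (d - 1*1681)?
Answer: -31253/2153 ≈ -14.516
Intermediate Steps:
d = 5348/2153 (d = 3 - 1111/2153 = 5348/2153 ≈ 2.4840)
1664 + (d - 1*1681) = 1664 + (5348/2153 - 1*1681) = 1664 + (5348/2153 - 1681) = 1664 - 3613845/2153 = -31253/2153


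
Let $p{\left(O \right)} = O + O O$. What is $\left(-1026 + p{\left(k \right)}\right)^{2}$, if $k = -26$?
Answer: $141376$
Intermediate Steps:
$p{\left(O \right)} = O + O^{2}$
$\left(-1026 + p{\left(k \right)}\right)^{2} = \left(-1026 - 26 \left(1 - 26\right)\right)^{2} = \left(-1026 - -650\right)^{2} = \left(-1026 + 650\right)^{2} = \left(-376\right)^{2} = 141376$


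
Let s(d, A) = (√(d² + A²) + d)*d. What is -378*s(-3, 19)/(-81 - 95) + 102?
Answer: 10677/88 - 567*√370/88 ≈ -2.6075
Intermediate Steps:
s(d, A) = d*(d + √(A² + d²)) (s(d, A) = (√(A² + d²) + d)*d = (d + √(A² + d²))*d = d*(d + √(A² + d²)))
-378*s(-3, 19)/(-81 - 95) + 102 = -378*(-3*(-3 + √(19² + (-3)²)))/(-81 - 95) + 102 = -378*(-3*(-3 + √(361 + 9)))/(-176) + 102 = -378*(-3*(-3 + √370))*(-1)/176 + 102 = -378*(9 - 3*√370)*(-1)/176 + 102 = -378*(-9/176 + 3*√370/176) + 102 = (1701/88 - 567*√370/88) + 102 = 10677/88 - 567*√370/88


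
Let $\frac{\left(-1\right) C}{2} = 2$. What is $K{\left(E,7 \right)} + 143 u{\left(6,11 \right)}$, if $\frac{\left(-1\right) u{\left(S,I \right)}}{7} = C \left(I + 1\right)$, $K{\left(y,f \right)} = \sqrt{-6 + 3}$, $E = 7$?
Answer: $48048 + i \sqrt{3} \approx 48048.0 + 1.732 i$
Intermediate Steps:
$C = -4$ ($C = \left(-2\right) 2 = -4$)
$K{\left(y,f \right)} = i \sqrt{3}$ ($K{\left(y,f \right)} = \sqrt{-3} = i \sqrt{3}$)
$u{\left(S,I \right)} = 28 + 28 I$ ($u{\left(S,I \right)} = - 7 \left(- 4 \left(I + 1\right)\right) = - 7 \left(- 4 \left(1 + I\right)\right) = - 7 \left(-4 - 4 I\right) = 28 + 28 I$)
$K{\left(E,7 \right)} + 143 u{\left(6,11 \right)} = i \sqrt{3} + 143 \left(28 + 28 \cdot 11\right) = i \sqrt{3} + 143 \left(28 + 308\right) = i \sqrt{3} + 143 \cdot 336 = i \sqrt{3} + 48048 = 48048 + i \sqrt{3}$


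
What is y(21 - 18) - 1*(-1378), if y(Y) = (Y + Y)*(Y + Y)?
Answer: 1414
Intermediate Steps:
y(Y) = 4*Y² (y(Y) = (2*Y)*(2*Y) = 4*Y²)
y(21 - 18) - 1*(-1378) = 4*(21 - 18)² - 1*(-1378) = 4*3² + 1378 = 4*9 + 1378 = 36 + 1378 = 1414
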